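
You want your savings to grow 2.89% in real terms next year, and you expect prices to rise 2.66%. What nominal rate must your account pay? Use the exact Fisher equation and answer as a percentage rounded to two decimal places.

5.63%

(1 + i) = (1 + r)(1 + π) = 1.02890 × 1.02660 = 1.05626874
i = 1.05626874 − 1, so the required nominal rate is 5.63%.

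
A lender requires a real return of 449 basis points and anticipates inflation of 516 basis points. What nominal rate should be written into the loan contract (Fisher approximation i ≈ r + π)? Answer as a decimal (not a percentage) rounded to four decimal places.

i ≈ r + π = 4.49% + 5.16% = 0.0965.

0.0965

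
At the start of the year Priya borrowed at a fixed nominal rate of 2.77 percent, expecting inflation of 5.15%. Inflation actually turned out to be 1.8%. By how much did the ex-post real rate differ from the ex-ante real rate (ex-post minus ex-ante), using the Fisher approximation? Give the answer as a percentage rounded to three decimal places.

Ex-ante: 2.77% − 5.15% = -2.380%
Ex-post: 2.77% − 1.8% = 0.970%
Difference (ex-post − ex-ante) = 3.3500% → 3.350%.

3.350%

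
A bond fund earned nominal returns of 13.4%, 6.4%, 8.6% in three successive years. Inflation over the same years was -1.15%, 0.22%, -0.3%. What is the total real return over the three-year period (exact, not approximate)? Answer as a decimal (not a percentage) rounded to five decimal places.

0.32666

Nominal growth factor = 1.1340 × 1.0640 × 1.0860 = 1.310342
Price-level growth factor = 0.9885 × 1.0022 × 0.9970 = 0.987703
Real growth factor = 1.310342 / 0.987703 = 1.326656
Total real return = 1.326656 − 1 → 0.32666.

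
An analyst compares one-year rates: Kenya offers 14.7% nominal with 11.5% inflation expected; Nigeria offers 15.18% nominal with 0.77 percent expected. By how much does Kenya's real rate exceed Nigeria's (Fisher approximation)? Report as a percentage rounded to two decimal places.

Kenya: 14.7% − 11.5% = 3.200%
Nigeria: 15.18% − 0.77% = 14.410%
Differential = -11.210% → -11.21%.

-11.21%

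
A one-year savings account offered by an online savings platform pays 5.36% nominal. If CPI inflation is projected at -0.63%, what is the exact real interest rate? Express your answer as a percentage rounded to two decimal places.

1 + r = 1.05360 / 0.99370 = 1.060280
r = 1.060280 − 1 = 6.0280%, i.e. 6.03%.

6.03%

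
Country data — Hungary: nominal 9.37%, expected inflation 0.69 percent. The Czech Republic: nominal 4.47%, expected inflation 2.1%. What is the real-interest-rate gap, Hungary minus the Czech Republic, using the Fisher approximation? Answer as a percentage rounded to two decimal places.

6.31%

Hungary: 9.37% − 0.69% = 8.680%
The Czech Republic: 4.47% − 2.1% = 2.370%
Differential = 6.310% → 6.31%.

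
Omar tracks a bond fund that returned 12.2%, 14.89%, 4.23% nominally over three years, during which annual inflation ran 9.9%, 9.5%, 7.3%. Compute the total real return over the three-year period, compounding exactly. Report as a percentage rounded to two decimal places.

Nominal growth factor = 1.1220 × 1.1489 × 1.0423 = 1.343593
Price-level growth factor = 1.0990 × 1.0950 × 1.0730 = 1.291254
Real growth factor = 1.343593 / 1.291254 = 1.040534
Total real return = 1.040534 − 1 → 4.05%.

4.05%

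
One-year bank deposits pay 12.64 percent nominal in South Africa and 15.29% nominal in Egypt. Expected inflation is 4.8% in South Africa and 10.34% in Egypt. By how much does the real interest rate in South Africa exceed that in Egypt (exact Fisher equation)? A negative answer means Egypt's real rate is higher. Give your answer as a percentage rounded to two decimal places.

2.99%

South Africa: (1 + 0.1264)/(1 + 0.0480) − 1 = 7.4809%
Egypt: (1 + 0.1529)/(1 + 0.1034) − 1 = 4.4861%
Differential = 7.4809% − 4.4861% = 2.9948% → 2.99%.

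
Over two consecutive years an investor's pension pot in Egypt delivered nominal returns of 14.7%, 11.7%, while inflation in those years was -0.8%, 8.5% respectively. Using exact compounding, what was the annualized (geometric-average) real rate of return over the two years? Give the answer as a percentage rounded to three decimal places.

Nominal growth factor = 1.1470 × 1.1170 = 1.28119900
Price-level growth factor = 0.9920 × 1.0850 = 1.07632000
Real growth factor = 1.28119900 / 1.07632000 = 1.19035138
Annualized real rate = 1.19035138^(1/2) − 1 = 9.1032% → 9.103%.

9.103%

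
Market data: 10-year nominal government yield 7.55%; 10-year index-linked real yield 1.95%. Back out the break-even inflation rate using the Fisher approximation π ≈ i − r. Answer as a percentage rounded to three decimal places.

5.600%

π ≈ i − r = 7.55% − 1.95% → 5.600%.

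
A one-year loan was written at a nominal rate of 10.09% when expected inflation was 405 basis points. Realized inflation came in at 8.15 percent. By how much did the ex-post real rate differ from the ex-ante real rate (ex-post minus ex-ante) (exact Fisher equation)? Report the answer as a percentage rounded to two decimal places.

Ex-ante: (1 + 0.1009)/(1 + 0.0405) − 1 = 5.8049%
Ex-post: (1 + 0.1009)/(1 + 0.0815) − 1 = 1.7938%
Difference (ex-post − ex-ante) = -4.0111% → -4.01%.

-4.01%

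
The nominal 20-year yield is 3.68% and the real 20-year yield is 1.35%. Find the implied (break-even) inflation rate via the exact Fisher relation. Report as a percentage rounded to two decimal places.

(1 + π) = (1 + i)/(1 + r) = 1.03680 / 1.01350 = 1.022990
Break-even inflation = 1.022990 − 1 → 2.30%.

2.30%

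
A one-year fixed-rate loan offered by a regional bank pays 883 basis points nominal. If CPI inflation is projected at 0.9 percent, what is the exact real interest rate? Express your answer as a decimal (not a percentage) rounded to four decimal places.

0.0786

1 + r = 1.08830 / 1.00900 = 1.078593
r = 1.078593 − 1 = 7.8593%, i.e. 0.0786.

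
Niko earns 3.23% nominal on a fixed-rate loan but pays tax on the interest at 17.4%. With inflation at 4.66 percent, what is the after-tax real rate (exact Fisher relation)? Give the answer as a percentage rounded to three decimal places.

-1.903%

After-tax nominal return = 3.23% × (1 − 0.174) = 2.66798%.
1 + r = 1.0266798 / 1.04660 = 0.980967
After-tax real rate = 0.980967 − 1 → -1.903%.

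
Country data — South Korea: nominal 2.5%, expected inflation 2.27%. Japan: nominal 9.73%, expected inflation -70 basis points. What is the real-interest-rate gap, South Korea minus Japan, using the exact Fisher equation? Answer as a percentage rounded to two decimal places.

-10.28%

South Korea: (1 + 0.0250)/(1 + 0.0227) − 1 = 0.2249%
Japan: (1 + 0.0973)/(1 − 0.0070) − 1 = 10.5035%
Differential = 0.2249% − 10.5035% = -10.2786% → -10.28%.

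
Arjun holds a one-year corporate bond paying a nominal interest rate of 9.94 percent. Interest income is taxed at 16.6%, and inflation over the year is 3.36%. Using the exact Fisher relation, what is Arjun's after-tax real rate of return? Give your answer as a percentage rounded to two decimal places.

After-tax nominal return = 9.94% × (1 − 0.166) = 8.28996%.
1 + r = 1.0828996 / 1.03360 = 1.047697
After-tax real rate = 1.047697 − 1 → 4.77%.

4.77%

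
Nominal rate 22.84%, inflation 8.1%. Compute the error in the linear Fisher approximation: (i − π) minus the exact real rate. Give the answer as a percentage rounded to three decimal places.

1.104%

Approximate: r ≈ 22.840% − 8.100% = 14.7400%
Exact: (1 + 0.2284)/(1 + 0.0810) − 1 = 13.63552%
Error = 14.7400% − 13.63552% = 1.10448% → 1.104%.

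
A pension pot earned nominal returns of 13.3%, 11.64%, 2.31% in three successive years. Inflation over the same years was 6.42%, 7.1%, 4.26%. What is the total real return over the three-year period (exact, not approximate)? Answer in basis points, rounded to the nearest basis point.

890 basis points

Compound the nominal returns: 1.1330 × 1.1164 × 1.0231 = 1.294100.
Compound inflation: 1.0642 × 1.0710 × 1.0426 = 1.188312.
Deflate: 1.294100 / 1.188312 = 1.089024.
Total real return = 1.089024 − 1 → 890 basis points.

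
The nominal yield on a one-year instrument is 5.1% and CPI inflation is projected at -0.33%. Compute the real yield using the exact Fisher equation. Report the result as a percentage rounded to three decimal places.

1 + r = 1.05100 / 0.99670 = 1.054480
r = 1.054480 − 1 = 5.4480%, i.e. 5.448%.

5.448%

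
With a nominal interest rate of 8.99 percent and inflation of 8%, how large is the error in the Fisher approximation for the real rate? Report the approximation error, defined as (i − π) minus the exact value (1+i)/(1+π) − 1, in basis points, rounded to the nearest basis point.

Approximate: r ≈ 8.990% − 8.000% = 0.9900%
Exact: (1 + 0.0899)/(1 + 0.0800) − 1 = 0.9167%
Error = 0.9900% − 0.9167% = 0.0733% → 7 basis points.

7 basis points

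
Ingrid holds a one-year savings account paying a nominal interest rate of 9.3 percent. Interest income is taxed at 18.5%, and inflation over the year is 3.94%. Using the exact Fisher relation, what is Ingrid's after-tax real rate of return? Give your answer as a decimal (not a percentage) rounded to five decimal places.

0.03502

After-tax nominal return = 9.3% × (1 − 0.185) = 7.5795%.
1 + r = 1.075795 / 1.03940 = 1.0350154
After-tax real rate = 1.0350154 − 1 → 0.03502.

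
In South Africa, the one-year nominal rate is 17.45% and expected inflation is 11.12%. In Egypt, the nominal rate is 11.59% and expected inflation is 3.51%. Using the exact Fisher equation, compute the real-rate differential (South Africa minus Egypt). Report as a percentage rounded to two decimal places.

-2.11%

South Africa: (1 + 0.1745)/(1 + 0.1112) − 1 = 5.6965%
Egypt: (1 + 0.1159)/(1 + 0.0351) − 1 = 7.8060%
Differential = 5.6965% − 7.8060% = -2.1095% → -2.11%.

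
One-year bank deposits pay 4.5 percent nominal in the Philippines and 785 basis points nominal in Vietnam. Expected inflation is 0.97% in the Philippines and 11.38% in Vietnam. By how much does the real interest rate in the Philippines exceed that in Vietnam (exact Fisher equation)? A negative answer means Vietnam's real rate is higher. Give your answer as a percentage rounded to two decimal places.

6.67%

The Philippines: (1 + 0.0450)/(1 + 0.0097) − 1 = 3.4961%
Vietnam: (1 + 0.0785)/(1 + 0.1138) − 1 = -3.1693%
Differential = 3.4961% − (-3.1693%) = 6.6654% → 6.67%.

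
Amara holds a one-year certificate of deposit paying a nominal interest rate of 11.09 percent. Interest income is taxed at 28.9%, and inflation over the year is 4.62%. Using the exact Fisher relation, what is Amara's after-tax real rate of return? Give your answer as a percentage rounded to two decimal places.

After-tax nominal return = 11.09% × (1 − 0.289) = 7.88499%.
1 + r = 1.0788499 / 1.04620 = 1.031208
After-tax real rate = 1.031208 − 1 → 3.12%.

3.12%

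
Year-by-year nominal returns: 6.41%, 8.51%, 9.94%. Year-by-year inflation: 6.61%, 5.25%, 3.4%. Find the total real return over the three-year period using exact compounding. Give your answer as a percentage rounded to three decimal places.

9.413%

Compound the nominal returns: 1.0641 × 1.0851 × 1.0994 = 1.269428.
Compound inflation: 1.0661 × 1.0525 × 1.0340 = 1.160221.
Deflate: 1.269428 / 1.160221 = 1.094126.
Total real return = 1.094126 − 1 → 9.413%.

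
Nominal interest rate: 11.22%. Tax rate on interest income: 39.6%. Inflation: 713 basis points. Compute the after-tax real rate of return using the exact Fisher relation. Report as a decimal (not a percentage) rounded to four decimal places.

-0.0033

After-tax nominal return = 11.22% × (1 − 0.396) = 6.77688%.
1 + r = 1.0677688 / 1.07130 = 0.996704
After-tax real rate = 0.996704 − 1 → -0.0033.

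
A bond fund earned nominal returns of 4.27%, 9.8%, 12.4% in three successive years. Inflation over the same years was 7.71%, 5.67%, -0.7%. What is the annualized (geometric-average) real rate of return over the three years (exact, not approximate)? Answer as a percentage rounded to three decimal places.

Nominal growth factor = 1.0427 × 1.0980 × 1.1240 = 1.28685029
Price-level growth factor = 1.0771 × 1.0567 × 0.9930 = 1.13020437
Real growth factor = 1.28685029 / 1.13020437 = 1.13859964
Annualized real rate = 1.13859964^(1/3) − 1 = 4.4216% → 4.422%.

4.422%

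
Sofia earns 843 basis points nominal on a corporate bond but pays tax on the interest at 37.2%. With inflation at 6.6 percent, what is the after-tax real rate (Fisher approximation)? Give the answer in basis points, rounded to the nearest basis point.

After-tax nominal return = 8.43% × (1 − 0.372) = 5.29404%.
r ≈ 5.29404% − 6.6% → -131 basis points.

-131 basis points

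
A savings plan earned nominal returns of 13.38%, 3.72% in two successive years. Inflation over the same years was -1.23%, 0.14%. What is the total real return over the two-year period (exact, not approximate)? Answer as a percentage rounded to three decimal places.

Nominal growth factor = 1.1338 × 1.0372 = 1.175977
Price-level growth factor = 0.9877 × 1.0014 = 0.989083
Real growth factor = 1.175977 / 0.989083 = 1.188957
Total real return = 1.188957 − 1 → 18.896%.

18.896%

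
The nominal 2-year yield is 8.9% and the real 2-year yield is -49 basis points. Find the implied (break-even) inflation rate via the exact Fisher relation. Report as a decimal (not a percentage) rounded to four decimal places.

(1 + π) = (1 + i)/(1 + r) = 1.08900 / 0.99510 = 1.094362
Break-even inflation = 1.094362 − 1 → 0.0944.

0.0944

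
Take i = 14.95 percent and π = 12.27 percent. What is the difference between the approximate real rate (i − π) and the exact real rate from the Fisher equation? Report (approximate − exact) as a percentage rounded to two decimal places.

Approximate: r ≈ 14.950% − 12.270% = 2.6800%
Exact: (1 + 0.1495)/(1 + 0.1227) − 1 = 2.3871%
Error = 2.6800% − 2.3871% = 0.2929% → 0.29%.

0.29%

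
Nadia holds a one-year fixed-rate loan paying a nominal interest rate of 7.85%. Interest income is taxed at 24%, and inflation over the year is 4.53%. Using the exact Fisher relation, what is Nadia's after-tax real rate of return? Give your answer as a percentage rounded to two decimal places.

After-tax nominal return = 7.85% × (1 − 0.24) = 5.9660%.
1 + r = 1.05966 / 1.04530 = 1.013738
After-tax real rate = 1.013738 − 1 → 1.37%.

1.37%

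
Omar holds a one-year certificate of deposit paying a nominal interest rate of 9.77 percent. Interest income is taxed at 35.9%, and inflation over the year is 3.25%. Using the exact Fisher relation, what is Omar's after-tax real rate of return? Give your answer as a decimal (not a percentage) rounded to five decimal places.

0.02918

After-tax nominal return = 9.77% × (1 − 0.359) = 6.26257%.
1 + r = 1.0626257 / 1.03250 = 1.029177
After-tax real rate = 1.029177 − 1 → 0.02918.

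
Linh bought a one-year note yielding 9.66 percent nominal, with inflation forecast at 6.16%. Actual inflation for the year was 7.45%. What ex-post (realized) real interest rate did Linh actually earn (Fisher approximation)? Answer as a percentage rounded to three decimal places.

Ex-post: 9.66% − 7.45% = 2.210%
So the realized real rate is 2.210%.

2.210%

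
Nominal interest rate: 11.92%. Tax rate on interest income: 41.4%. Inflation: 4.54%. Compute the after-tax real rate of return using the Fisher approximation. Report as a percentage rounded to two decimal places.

After-tax nominal return = 11.92% × (1 − 0.414) = 6.98512%.
r ≈ 6.98512% − 4.54% → 2.45%.

2.45%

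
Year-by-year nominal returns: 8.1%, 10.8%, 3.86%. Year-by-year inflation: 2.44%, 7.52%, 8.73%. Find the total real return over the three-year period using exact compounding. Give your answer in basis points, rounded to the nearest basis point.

387 basis points

Nominal growth factor = 1.0810 × 1.1080 × 1.0386 = 1.243981
Price-level growth factor = 1.0244 × 1.0752 × 1.0873 = 1.197590
Real growth factor = 1.243981 / 1.197590 = 1.038737
Total real return = 1.038737 − 1 → 387 basis points.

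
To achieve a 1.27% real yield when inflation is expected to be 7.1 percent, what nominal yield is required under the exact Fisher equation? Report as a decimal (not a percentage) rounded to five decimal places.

(1 + i) = (1 + r)(1 + π) = 1.01270 × 1.07100 = 1.0846017
i = 1.0846017 − 1, so the required nominal rate is 0.08460.

0.08460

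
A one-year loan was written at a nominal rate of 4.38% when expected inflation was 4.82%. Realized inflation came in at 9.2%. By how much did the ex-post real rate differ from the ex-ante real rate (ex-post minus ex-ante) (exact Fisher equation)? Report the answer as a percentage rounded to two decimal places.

Ex-ante: (1 + 0.0438)/(1 + 0.0482) − 1 = -0.4198%
Ex-post: (1 + 0.0438)/(1 + 0.0920) − 1 = -4.4139%
Difference (ex-post − ex-ante) = -3.9942% → -3.99%.

-3.99%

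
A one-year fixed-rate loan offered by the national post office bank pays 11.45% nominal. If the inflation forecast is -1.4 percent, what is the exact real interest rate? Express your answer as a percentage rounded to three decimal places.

13.032%

1 + r = 1.11450 / 0.98600 = 1.1303245
r = 1.1303245 − 1 = 13.03245%, i.e. 13.032%.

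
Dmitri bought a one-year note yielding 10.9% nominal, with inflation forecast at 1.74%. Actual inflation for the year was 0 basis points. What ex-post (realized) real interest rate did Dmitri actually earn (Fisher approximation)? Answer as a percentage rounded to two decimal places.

10.90%

Ex-post: 10.9% − 0% = 10.900%
So the realized real rate is 10.90%.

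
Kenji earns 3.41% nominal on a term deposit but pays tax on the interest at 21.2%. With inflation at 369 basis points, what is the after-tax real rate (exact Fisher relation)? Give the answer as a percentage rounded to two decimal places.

-0.97%

After-tax nominal return = 3.41% × (1 − 0.212) = 2.68708%.
1 + r = 1.0268708 / 1.03690 = 0.990328
After-tax real rate = 0.990328 − 1 → -0.97%.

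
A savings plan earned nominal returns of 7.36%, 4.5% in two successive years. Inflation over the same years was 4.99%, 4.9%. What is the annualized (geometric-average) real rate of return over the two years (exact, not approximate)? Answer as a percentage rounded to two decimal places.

0.93%

Nominal growth factor = 1.0736 × 1.0450 = 1.12191200
Price-level growth factor = 1.0499 × 1.0490 = 1.10134510
Real growth factor = 1.12191200 / 1.10134510 = 1.01867435
Annualized real rate = 1.01867435^(1/2) − 1 = 0.9294% → 0.93%.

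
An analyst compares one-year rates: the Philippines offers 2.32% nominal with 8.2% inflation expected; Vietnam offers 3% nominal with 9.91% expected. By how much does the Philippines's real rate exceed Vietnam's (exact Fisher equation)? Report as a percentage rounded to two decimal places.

0.85%

The Philippines: (1 + 0.0232)/(1 + 0.0820) − 1 = -5.4344%
Vietnam: (1 + 0.0300)/(1 + 0.0991) − 1 = -6.2870%
Differential = -5.4344% − (-6.2870%) = 0.8526% → 0.85%.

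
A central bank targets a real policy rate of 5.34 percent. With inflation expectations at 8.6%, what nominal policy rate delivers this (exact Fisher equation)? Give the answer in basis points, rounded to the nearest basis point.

(1 + i) = (1 + r)(1 + π) = 1.05340 × 1.08600 = 1.1439924
i = 1.1439924 − 1, so the required nominal rate is 1440 basis points.

1440 basis points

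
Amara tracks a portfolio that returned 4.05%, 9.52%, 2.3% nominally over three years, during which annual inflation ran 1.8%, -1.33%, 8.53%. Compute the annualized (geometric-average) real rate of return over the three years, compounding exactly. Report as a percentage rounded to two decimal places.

2.26%

Nominal growth factor = 1.0405 × 1.0952 × 1.0230 = 1.16576538
Price-level growth factor = 1.0180 × 0.9867 × 1.0853 = 1.09014109
Real growth factor = 1.16576538 / 1.09014109 = 1.06937110
Annualized real rate = 1.06937110^(1/3) − 1 = 2.2609% → 2.26%.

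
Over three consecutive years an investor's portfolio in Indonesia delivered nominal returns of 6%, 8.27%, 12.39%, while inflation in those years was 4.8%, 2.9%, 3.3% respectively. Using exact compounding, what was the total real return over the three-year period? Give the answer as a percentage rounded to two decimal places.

15.79%

Nominal growth factor = 1.0600 × 1.0827 × 1.1239 = 1.289857
Price-level growth factor = 1.0480 × 1.0290 × 1.0330 = 1.113979
Real growth factor = 1.289857 / 1.113979 = 1.157883
Total real return = 1.157883 − 1 → 15.79%.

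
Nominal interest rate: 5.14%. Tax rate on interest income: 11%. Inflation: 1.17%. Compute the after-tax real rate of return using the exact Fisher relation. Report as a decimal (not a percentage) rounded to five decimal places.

0.03365

After-tax nominal return = 5.14% × (1 − 0.11) = 4.5746%.
1 + r = 1.045746 / 1.01170 = 1.033652
After-tax real rate = 1.033652 − 1 → 0.03365.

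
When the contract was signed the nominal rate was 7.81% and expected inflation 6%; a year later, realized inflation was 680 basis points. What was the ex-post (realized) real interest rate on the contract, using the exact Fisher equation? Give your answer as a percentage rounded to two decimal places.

Ex-post: (1 + 0.0781)/(1 + 0.0680) − 1 = 0.9457%
So the realized real rate is 0.95%.

0.95%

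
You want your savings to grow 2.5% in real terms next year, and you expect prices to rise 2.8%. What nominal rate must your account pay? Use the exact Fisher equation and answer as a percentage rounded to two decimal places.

(1 + i) = (1 + r)(1 + π) = 1.02500 × 1.02800 = 1.05370
i = 1.05370 − 1, so the required nominal rate is 5.37%.

5.37%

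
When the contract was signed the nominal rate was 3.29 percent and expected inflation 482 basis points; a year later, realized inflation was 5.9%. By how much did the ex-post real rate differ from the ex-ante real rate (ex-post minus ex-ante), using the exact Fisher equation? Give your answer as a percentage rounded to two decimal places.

-1.00%

Ex-ante: (1 + 0.0329)/(1 + 0.0482) − 1 = -1.4596%
Ex-post: (1 + 0.0329)/(1 + 0.0590) − 1 = -2.4646%
Difference (ex-post − ex-ante) = -1.0049% → -1.00%.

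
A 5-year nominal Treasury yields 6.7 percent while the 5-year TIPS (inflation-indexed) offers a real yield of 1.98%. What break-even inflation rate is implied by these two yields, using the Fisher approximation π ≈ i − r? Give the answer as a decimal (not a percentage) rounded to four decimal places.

0.0472

π ≈ i − r = 6.7% − 1.98% → 0.0472.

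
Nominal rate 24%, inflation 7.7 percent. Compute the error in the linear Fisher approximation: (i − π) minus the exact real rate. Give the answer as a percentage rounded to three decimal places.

Approximate: r ≈ 24.000% − 7.700% = 16.3000%
Exact: (1 + 0.2400)/(1 + 0.0770) − 1 = 15.1346%
Error = 16.3000% − 15.1346% = 1.1654% → 1.165%.

1.165%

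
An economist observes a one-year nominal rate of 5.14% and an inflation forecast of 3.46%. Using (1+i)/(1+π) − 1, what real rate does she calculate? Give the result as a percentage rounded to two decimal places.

1.62%

1 + r = 1.05140 / 1.03460 = 1.016238
r = 1.016238 − 1 = 1.6238%, i.e. 1.62%.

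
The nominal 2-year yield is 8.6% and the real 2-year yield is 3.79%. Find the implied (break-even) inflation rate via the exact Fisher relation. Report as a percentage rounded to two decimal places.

(1 + π) = (1 + i)/(1 + r) = 1.08600 / 1.03790 = 1.046344
Break-even inflation = 1.046344 − 1 → 4.63%.

4.63%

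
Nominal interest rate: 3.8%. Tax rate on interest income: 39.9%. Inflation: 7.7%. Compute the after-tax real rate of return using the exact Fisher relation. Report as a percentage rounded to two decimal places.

After-tax nominal return = 3.8% × (1 − 0.399) = 2.2838%.
1 + r = 1.022838 / 1.07700 = 0.949710
After-tax real rate = 0.949710 − 1 → -5.03%.

-5.03%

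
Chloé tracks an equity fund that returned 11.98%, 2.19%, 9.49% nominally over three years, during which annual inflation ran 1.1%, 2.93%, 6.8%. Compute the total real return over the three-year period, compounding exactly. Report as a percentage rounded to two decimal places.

Compound the nominal returns: 1.1198 × 1.0219 × 1.0949 = 1.2529199.
Compound inflation: 1.0110 × 1.0293 × 1.0680 = 1.1113846.
Deflate: 1.2529199 / 1.1113846 = 1.1273504.
Total real return = 1.1273504 − 1 → 12.74%.

12.74%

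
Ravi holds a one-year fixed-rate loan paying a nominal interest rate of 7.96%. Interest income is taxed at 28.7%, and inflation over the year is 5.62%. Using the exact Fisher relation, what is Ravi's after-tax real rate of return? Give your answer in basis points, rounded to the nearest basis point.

5 basis points

After-tax nominal return = 7.96% × (1 − 0.287) = 5.67548%.
1 + r = 1.0567548 / 1.05620 = 1.000525
After-tax real rate = 1.000525 − 1 → 5 basis points.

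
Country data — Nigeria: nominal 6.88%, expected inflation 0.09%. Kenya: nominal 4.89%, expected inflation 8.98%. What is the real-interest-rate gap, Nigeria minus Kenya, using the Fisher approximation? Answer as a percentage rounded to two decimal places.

Nigeria: 6.88% − 0.09% = 6.790%
Kenya: 4.89% − 8.98% = -4.090%
Differential = 10.880% → 10.88%.

10.88%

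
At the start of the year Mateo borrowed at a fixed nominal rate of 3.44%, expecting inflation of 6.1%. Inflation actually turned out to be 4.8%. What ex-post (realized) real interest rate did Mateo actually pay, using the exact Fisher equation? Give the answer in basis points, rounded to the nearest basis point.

-130 basis points

Ex-post: (1 + 0.0344)/(1 + 0.0480) − 1 = -1.2977%
So the realized real rate is -130 basis points.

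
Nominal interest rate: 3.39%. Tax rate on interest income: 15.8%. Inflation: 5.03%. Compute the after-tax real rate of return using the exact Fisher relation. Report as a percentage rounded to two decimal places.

-2.07%

After-tax nominal return = 3.39% × (1 − 0.158) = 2.85438%.
1 + r = 1.0285438 / 1.05030 = 0.979286
After-tax real rate = 0.979286 − 1 → -2.07%.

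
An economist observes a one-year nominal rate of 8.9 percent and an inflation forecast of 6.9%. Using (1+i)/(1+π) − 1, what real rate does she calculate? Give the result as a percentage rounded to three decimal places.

1 + r = 1.08900 / 1.06900 = 1.018709
r = 1.018709 − 1 = 1.8709%, i.e. 1.871%.

1.871%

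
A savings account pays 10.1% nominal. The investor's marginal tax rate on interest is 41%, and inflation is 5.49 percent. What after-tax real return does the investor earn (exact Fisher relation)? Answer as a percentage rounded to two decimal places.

0.44%

After-tax nominal return = 10.1% × (1 − 0.41) = 5.9590%.
1 + r = 1.05959 / 1.05490 = 1.004446
After-tax real rate = 1.004446 − 1 → 0.44%.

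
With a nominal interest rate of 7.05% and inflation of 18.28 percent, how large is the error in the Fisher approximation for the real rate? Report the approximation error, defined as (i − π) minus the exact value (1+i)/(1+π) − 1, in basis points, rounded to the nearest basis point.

-174 basis points

Approximate: r ≈ 7.050% − 18.280% = -11.2300%
Exact: (1 + 0.0705)/(1 + 0.1828) − 1 = -9.4944%
Error = -11.2300% − (-9.4944%) = -1.7356% → -174 basis points.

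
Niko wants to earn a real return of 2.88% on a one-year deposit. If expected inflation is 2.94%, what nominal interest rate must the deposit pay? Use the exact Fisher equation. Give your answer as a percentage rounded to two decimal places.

(1 + i) = (1 + r)(1 + π) = 1.02880 × 1.02940 = 1.05904672
i = 1.05904672 − 1, so the required nominal rate is 5.90%.

5.90%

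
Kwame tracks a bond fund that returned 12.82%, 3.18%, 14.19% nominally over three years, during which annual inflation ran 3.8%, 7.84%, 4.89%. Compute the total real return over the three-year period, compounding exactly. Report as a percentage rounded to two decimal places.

13.21%

Nominal growth factor = 1.1282 × 1.0318 × 1.1419 = 1.329259
Price-level growth factor = 1.0380 × 1.0784 × 1.0489 = 1.174117
Real growth factor = 1.329259 / 1.174117 = 1.132135
Total real return = 1.132135 − 1 → 13.21%.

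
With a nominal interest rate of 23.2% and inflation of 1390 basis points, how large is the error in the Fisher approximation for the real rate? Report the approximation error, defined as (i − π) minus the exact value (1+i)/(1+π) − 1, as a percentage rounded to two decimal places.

1.13%

Approximate: r ≈ 23.200% − 13.900% = 9.3000%
Exact: (1 + 0.2320)/(1 + 0.1390) − 1 = 8.1651%
Error = 9.3000% − 8.1651% = 1.1349% → 1.13%.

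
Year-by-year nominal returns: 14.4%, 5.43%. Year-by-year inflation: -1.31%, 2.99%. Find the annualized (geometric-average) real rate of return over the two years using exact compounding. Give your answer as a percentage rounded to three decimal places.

8.933%

Nominal growth factor = 1.1440 × 1.0543 = 1.20611920
Price-level growth factor = 0.9869 × 1.0299 = 1.01640831
Real growth factor = 1.20611920 / 1.01640831 = 1.18664831
Annualized real rate = 1.18664831^(1/2) − 1 = 8.9334% → 8.933%.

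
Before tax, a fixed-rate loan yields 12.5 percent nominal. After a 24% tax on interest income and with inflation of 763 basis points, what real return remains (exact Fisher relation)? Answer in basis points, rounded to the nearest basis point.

174 basis points

After-tax nominal return = 12.5% × (1 − 0.24) = 9.5000%.
1 + r = 1.09500 / 1.07630 = 1.017374
After-tax real rate = 1.017374 − 1 → 174 basis points.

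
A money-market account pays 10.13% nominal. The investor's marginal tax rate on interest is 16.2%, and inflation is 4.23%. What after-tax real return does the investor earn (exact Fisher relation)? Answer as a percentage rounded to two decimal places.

After-tax nominal return = 10.13% × (1 − 0.162) = 8.48894%.
1 + r = 1.0848894 / 1.04230 = 1.040861
After-tax real rate = 1.040861 − 1 → 4.09%.

4.09%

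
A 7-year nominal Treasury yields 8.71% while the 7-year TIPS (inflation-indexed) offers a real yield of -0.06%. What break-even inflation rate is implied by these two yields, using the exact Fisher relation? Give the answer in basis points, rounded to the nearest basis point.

878 basis points

(1 + π) = (1 + i)/(1 + r) = 1.08710 / 0.99940 = 1.087753
Break-even inflation = 1.087753 − 1 → 878 basis points.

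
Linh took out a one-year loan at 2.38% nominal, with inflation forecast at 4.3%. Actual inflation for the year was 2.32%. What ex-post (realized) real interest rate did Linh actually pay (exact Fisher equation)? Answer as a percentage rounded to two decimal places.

Ex-post: (1 + 0.0238)/(1 + 0.0232) − 1 = 0.0586%
So the realized real rate is 0.06%.

0.06%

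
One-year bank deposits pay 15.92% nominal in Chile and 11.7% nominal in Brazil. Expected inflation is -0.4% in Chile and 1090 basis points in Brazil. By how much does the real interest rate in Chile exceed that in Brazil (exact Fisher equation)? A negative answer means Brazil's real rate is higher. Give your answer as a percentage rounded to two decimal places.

Chile: (1 + 0.1592)/(1 − 0.0040) − 1 = 16.3855%
Brazil: (1 + 0.1170)/(1 + 0.1090) − 1 = 0.7214%
Differential = 16.3855% − 0.7214% = 15.6642% → 15.66%.

15.66%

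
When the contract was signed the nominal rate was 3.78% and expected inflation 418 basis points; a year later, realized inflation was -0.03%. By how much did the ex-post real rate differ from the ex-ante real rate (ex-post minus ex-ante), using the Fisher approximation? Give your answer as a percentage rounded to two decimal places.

Ex-ante: 3.78% − 4.18% = -0.400%
Ex-post: 3.78% − (-0.03%) = 3.810%
Difference (ex-post − ex-ante) = 4.2100% → 4.21%.

4.21%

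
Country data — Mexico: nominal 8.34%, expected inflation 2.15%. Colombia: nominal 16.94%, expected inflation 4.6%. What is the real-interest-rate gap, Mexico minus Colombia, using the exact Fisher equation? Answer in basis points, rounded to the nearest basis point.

Mexico: (1 + 0.0834)/(1 + 0.0215) − 1 = 6.0597%
Colombia: (1 + 0.1694)/(1 + 0.0460) − 1 = 11.7973%
Differential = 6.0597% − 11.7973% = -5.7376% → -574 basis points.

-574 basis points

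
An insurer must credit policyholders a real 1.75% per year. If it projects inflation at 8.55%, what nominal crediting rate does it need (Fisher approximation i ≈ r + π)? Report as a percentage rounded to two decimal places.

10.30%

i ≈ r + π = 1.75% + 8.55% = 10.30%.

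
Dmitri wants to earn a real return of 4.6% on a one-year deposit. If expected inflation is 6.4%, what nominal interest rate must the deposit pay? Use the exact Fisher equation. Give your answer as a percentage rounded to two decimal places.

(1 + i) = (1 + r)(1 + π) = 1.04600 × 1.06400 = 1.112944
i = 1.112944 − 1, so the required nominal rate is 11.29%.

11.29%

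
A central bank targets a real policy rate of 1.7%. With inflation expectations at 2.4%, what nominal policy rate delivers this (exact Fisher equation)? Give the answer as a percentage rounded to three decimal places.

4.141%

(1 + i) = (1 + r)(1 + π) = 1.01700 × 1.02400 = 1.041408
i = 1.041408 − 1, so the required nominal rate is 4.141%.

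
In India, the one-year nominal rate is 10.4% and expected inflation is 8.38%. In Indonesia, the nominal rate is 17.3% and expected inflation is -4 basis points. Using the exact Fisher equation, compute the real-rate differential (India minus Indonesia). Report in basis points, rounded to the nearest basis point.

-1548 basis points

India: (1 + 0.1040)/(1 + 0.0838) − 1 = 1.8638%
Indonesia: (1 + 0.1730)/(1 − 0.0004) − 1 = 17.3469%
Differential = 1.8638% − 17.3469% = -15.4831% → -1548 basis points.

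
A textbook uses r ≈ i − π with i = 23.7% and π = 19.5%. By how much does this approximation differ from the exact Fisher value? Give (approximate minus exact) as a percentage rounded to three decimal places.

Approximate: r ≈ 23.700% − 19.500% = 4.2000%
Exact: (1 + 0.2370)/(1 + 0.1950) − 1 = 3.5146%
Error = 4.2000% − 3.5146% = 0.6854% → 0.685%.

0.685%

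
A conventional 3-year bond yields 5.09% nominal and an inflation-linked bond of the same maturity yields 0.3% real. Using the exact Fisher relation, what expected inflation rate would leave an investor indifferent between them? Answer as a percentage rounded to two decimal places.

(1 + π) = (1 + i)/(1 + r) = 1.05090 / 1.00300 = 1.047757
Break-even inflation = 1.047757 − 1 → 4.78%.

4.78%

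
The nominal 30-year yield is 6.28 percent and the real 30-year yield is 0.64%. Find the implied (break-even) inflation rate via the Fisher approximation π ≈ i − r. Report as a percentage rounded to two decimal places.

5.64%

π ≈ i − r = 6.28% − 0.64% → 5.64%.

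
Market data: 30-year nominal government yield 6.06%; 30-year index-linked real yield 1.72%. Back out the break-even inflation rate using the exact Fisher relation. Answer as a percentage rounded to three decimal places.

(1 + π) = (1 + i)/(1 + r) = 1.06060 / 1.01720 = 1.042666
Break-even inflation = 1.042666 − 1 → 4.267%.

4.267%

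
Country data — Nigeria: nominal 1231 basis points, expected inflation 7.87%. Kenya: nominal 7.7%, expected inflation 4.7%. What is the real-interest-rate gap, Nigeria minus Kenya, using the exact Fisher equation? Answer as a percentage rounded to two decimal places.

1.25%

Nigeria: (1 + 0.1231)/(1 + 0.0787) − 1 = 4.1161%
Kenya: (1 + 0.0770)/(1 + 0.0470) − 1 = 2.8653%
Differential = 4.1161% − 2.8653% = 1.2507% → 1.25%.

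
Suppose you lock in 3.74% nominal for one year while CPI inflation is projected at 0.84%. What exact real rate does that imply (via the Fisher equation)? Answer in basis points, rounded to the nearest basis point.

By the Fisher equation, 1 + r = (1 + i)/(1 + π).
1 + r = 1.03740 / 1.00840 = 1.028758
r = 1.028758 − 1 = 2.8758%, i.e. 288 basis points.

288 basis points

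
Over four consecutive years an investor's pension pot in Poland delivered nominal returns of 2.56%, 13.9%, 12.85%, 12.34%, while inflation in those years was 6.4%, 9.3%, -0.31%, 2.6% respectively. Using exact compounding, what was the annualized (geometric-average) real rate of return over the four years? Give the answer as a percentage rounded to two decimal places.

5.63%

Nominal growth factor = 1.0256 × 1.1390 × 1.1285 × 1.1234 = 1.48094087
Price-level growth factor = 1.0640 × 1.0930 × 0.9969 × 1.0260 = 1.18948987
Real growth factor = 1.48094087 / 1.18948987 = 1.24502185
Annualized real rate = 1.24502185^(1/4) − 1 = 5.6317% → 5.63%.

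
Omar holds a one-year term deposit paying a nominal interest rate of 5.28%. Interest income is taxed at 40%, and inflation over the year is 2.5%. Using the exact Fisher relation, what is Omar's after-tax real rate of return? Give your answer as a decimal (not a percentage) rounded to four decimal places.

0.0065

After-tax nominal return = 5.28% × (1 − 0.4) = 3.1680%.
1 + r = 1.03168 / 1.02500 = 1.006517
After-tax real rate = 1.006517 − 1 → 0.0065.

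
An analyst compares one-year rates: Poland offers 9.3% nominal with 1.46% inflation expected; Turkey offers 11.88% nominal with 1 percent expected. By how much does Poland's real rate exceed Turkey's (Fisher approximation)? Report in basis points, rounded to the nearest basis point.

-304 basis points

Poland: 9.3% − 1.46% = 7.840%
Turkey: 11.88% − 1% = 10.880%
Differential = -3.040% → -304 basis points.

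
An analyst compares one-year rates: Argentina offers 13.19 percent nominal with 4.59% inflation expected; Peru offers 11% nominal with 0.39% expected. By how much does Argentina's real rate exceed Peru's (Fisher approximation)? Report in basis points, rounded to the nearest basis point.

Argentina: 13.19% − 4.59% = 8.600%
Peru: 11% − 0.39% = 10.610%
Differential = -2.010% → -201 basis points.

-201 basis points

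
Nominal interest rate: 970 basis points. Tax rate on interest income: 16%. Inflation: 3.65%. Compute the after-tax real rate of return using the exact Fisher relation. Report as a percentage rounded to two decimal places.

4.34%

After-tax nominal return = 9.7% × (1 − 0.16) = 8.1480%.
1 + r = 1.08148 / 1.03650 = 1.043396
After-tax real rate = 1.043396 − 1 → 4.34%.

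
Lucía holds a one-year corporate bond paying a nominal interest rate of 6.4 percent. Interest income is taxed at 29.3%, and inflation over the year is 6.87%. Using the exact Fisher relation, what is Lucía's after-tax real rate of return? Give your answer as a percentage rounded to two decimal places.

After-tax nominal return = 6.4% × (1 − 0.293) = 4.5248%.
1 + r = 1.045248 / 1.06870 = 0.978056
After-tax real rate = 0.978056 − 1 → -2.19%.

-2.19%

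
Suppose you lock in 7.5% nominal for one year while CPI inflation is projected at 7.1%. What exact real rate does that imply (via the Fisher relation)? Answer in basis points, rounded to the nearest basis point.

37 basis points

By the Fisher relation, 1 + r = (1 + i)/(1 + π).
1 + r = 1.07500 / 1.07100 = 1.003735
r = 1.003735 − 1 = 0.3735%, i.e. 37 basis points.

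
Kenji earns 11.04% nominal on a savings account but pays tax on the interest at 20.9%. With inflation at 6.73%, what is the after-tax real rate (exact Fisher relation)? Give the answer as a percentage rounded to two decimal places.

After-tax nominal return = 11.04% × (1 − 0.209) = 8.73264%.
1 + r = 1.0873264 / 1.06730 = 1.018764
After-tax real rate = 1.018764 − 1 → 1.88%.

1.88%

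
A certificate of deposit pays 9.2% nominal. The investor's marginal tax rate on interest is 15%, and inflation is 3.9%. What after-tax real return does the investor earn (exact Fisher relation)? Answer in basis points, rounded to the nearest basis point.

After-tax nominal return = 9.2% × (1 − 0.15) = 7.8200%.
1 + r = 1.07820 / 1.03900 = 1.037729
After-tax real rate = 1.037729 − 1 → 377 basis points.

377 basis points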